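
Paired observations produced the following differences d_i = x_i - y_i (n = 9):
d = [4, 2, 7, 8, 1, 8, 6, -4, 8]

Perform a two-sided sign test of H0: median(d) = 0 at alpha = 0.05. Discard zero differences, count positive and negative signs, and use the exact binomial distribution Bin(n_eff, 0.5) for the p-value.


Step 1: Discard zero differences. Original n = 9; n_eff = number of nonzero differences = 9.
Nonzero differences (with sign): +4, +2, +7, +8, +1, +8, +6, -4, +8
Step 2: Count signs: positive = 8, negative = 1.
Step 3: Under H0: P(positive) = 0.5, so the number of positives S ~ Bin(9, 0.5).
Step 4: Two-sided exact p-value = sum of Bin(9,0.5) probabilities at or below the observed probability = 0.039062.
Step 5: alpha = 0.05. reject H0.

n_eff = 9, pos = 8, neg = 1, p = 0.039062, reject H0.


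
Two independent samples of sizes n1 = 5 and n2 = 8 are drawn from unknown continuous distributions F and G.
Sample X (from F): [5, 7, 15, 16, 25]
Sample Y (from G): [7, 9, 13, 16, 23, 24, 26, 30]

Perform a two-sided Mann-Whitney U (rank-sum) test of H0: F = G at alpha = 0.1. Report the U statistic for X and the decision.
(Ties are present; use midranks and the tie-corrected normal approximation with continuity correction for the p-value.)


Step 1: Combine and sort all 13 observations; assign midranks.
sorted (value, group): (5,X), (7,X), (7,Y), (9,Y), (13,Y), (15,X), (16,X), (16,Y), (23,Y), (24,Y), (25,X), (26,Y), (30,Y)
ranks: 5->1, 7->2.5, 7->2.5, 9->4, 13->5, 15->6, 16->7.5, 16->7.5, 23->9, 24->10, 25->11, 26->12, 30->13
Step 2: Rank sum for X: R1 = 1 + 2.5 + 6 + 7.5 + 11 = 28.
Step 3: U_X = R1 - n1(n1+1)/2 = 28 - 5*6/2 = 28 - 15 = 13.
       U_Y = n1*n2 - U_X = 40 - 13 = 27.
Step 4: Ties are present, so use the tie-corrected normal approximation (with continuity correction) for the p-value.
Step 5: p-value = 0.340019; compare to alpha = 0.1. fail to reject H0.

U_X = 13, p = 0.340019, fail to reject H0 at alpha = 0.1.


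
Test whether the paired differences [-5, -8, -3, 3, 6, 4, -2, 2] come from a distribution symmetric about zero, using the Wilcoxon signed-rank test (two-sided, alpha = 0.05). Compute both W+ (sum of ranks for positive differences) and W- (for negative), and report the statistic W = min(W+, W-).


Step 1: Drop any zero differences (none here) and take |d_i|.
|d| = [5, 8, 3, 3, 6, 4, 2, 2]
Step 2: Midrank |d_i| (ties get averaged ranks).
ranks: |5|->6, |8|->8, |3|->3.5, |3|->3.5, |6|->7, |4|->5, |2|->1.5, |2|->1.5
Step 3: Attach original signs; sum ranks with positive sign and with negative sign.
W+ = 3.5 + 7 + 5 + 1.5 = 17
W- = 6 + 8 + 3.5 + 1.5 = 19
(Check: W+ + W- = 36 should equal n(n+1)/2 = 36.)
Step 4: Test statistic W = min(W+, W-) = 17.
Step 5: Ties in |d|, so use the tie-corrected normal approximation.
        E[W] = n(n+1)/4 = 8*9/4 = 18.
        Tie groups: |d|=2 (t=2), |d|=3 (t=2); sum(t^3 - t) = 12.
        Var[W] = n(n+1)(2n+1)/24 - sum(t^3-t)/48 = 1224/24 - 12/48 = 50.75.
        z = (W - E[W]) / sqrt(Var[W]) = (17 - 18) / 7.1239 = -0.1404.
        Two-sided p = 2*Phi(z) = 0.888366.
Step 6: alpha = 0.05. fail to reject H0.

W+ = 17, W- = 19, W = min = 17, p = 0.888366, fail to reject H0.


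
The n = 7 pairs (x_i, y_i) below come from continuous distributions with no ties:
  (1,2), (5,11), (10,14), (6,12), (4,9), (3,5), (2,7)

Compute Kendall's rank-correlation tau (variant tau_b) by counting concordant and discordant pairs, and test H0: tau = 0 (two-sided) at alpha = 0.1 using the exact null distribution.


Step 1: Enumerate the 21 unordered pairs (i,j) with i<j and classify each by sign(x_j-x_i) * sign(y_j-y_i).
  (1,2):dx=+4,dy=+9->C; (1,3):dx=+9,dy=+12->C; (1,4):dx=+5,dy=+10->C; (1,5):dx=+3,dy=+7->C
  (1,6):dx=+2,dy=+3->C; (1,7):dx=+1,dy=+5->C; (2,3):dx=+5,dy=+3->C; (2,4):dx=+1,dy=+1->C
  (2,5):dx=-1,dy=-2->C; (2,6):dx=-2,dy=-6->C; (2,7):dx=-3,dy=-4->C; (3,4):dx=-4,dy=-2->C
  (3,5):dx=-6,dy=-5->C; (3,6):dx=-7,dy=-9->C; (3,7):dx=-8,dy=-7->C; (4,5):dx=-2,dy=-3->C
  (4,6):dx=-3,dy=-7->C; (4,7):dx=-4,dy=-5->C; (5,6):dx=-1,dy=-4->C; (5,7):dx=-2,dy=-2->C
  (6,7):dx=-1,dy=+2->D
Step 2: C = 20, D = 1, total pairs = 21.
Step 3: tau = (C - D)/(n(n-1)/2) = (20 - 1)/21 = 0.904762.
Step 4: Exact two-sided p-value (enumerate n! = 5040 permutations of y under H0): p = 0.002778.
Step 5: alpha = 0.1. reject H0.

tau_b = 0.9048 (C=20, D=1), p = 0.002778, reject H0.


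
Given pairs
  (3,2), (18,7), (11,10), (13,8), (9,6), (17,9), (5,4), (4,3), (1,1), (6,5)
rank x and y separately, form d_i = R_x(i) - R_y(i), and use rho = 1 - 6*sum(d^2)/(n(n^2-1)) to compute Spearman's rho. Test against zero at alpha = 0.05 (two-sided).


Step 1: Rank x and y separately (midranks; no ties here).
rank(x): 3->2, 18->10, 11->7, 13->8, 9->6, 17->9, 5->4, 4->3, 1->1, 6->5
rank(y): 2->2, 7->7, 10->10, 8->8, 6->6, 9->9, 4->4, 3->3, 1->1, 5->5
Step 2: d_i = R_x(i) - R_y(i); compute d_i^2.
  (2-2)^2=0, (10-7)^2=9, (7-10)^2=9, (8-8)^2=0, (6-6)^2=0, (9-9)^2=0, (4-4)^2=0, (3-3)^2=0, (1-1)^2=0, (5-5)^2=0
sum(d^2) = 18.
Step 3: rho = 1 - 6*18 / (10*(10^2 - 1)) = 1 - 108/990 = 0.890909.
Step 4: Under H0, t = rho * sqrt((n-2)/(1-rho^2)) = 5.5482 ~ t(8).
Step 5: Two-sided p-value from the t-distribution with 8 df = 0.000542.
Step 6: alpha = 0.05. reject H0.

rho = 0.8909, p = 0.000542, reject H0 at alpha = 0.05.


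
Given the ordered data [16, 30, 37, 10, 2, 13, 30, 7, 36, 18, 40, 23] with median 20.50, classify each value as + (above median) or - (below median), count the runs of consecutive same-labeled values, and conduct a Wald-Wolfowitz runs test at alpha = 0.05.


Step 1: Compute median = 20.50; label A = above, B = below.
Labels in order: BAABBBABABAA  (n_A = 6, n_B = 6)
Step 2: Count runs R = 8.
Step 3: Under H0 (random ordering), E[R] = 2*n_A*n_B/(n_A+n_B) + 1 = 2*6*6/12 + 1 = 7.0000.
        Var[R] = 2*n_A*n_B*(2*n_A*n_B - n_A - n_B) / ((n_A+n_B)^2 * (n_A+n_B-1)) = 4320/1584 = 2.7273.
        SD[R] = 1.6514.
Step 4: Continuity-corrected z = (R - 0.5 - E[R]) / SD[R] = (8 - 0.5 - 7.0000) / 1.6514 = 0.3028.
Step 5: Two-sided p-value via normal approximation = 2*(1 - Phi(|z|)) = 0.762069.
Step 6: alpha = 0.05. fail to reject H0.

R = 8, z = 0.3028, p = 0.762069, fail to reject H0.


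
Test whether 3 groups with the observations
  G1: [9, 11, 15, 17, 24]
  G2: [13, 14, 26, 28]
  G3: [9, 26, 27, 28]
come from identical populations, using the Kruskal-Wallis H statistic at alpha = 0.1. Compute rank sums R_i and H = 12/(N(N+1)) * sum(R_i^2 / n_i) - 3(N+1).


Step 1: Combine all N = 13 observations and assign midranks.
sorted (value, group, rank): (9,G1,1.5), (9,G3,1.5), (11,G1,3), (13,G2,4), (14,G2,5), (15,G1,6), (17,G1,7), (24,G1,8), (26,G2,9.5), (26,G3,9.5), (27,G3,11), (28,G2,12.5), (28,G3,12.5)
Step 2: Sum ranks within each group.
R_1 = 25.5 (n_1 = 5)
R_2 = 31 (n_2 = 4)
R_3 = 34.5 (n_3 = 4)
Step 3: H = 12/(N(N+1)) * sum(R_i^2/n_i) - 3(N+1)
     = 12/(13*14) * (25.5^2/5 + 31^2/4 + 34.5^2/4) - 3*14
     = 0.065934 * 667.862 - 42
     = 2.034890.
Step 4: Ties present; correction factor C = 1 - 18/(13^3 - 13) = 0.991758. Corrected H = 2.034890 / 0.991758 = 2.051801.
Step 5: Under H0, H ~ chi^2(2); p-value = 0.358474.
Step 6: alpha = 0.1. fail to reject H0.

H = 2.0518, df = 2, p = 0.358474, fail to reject H0.


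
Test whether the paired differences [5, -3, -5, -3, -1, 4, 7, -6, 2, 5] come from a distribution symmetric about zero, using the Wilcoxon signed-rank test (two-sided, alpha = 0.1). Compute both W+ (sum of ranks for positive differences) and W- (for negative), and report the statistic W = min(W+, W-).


Step 1: Drop any zero differences (none here) and take |d_i|.
|d| = [5, 3, 5, 3, 1, 4, 7, 6, 2, 5]
Step 2: Midrank |d_i| (ties get averaged ranks).
ranks: |5|->7, |3|->3.5, |5|->7, |3|->3.5, |1|->1, |4|->5, |7|->10, |6|->9, |2|->2, |5|->7
Step 3: Attach original signs; sum ranks with positive sign and with negative sign.
W+ = 7 + 5 + 10 + 2 + 7 = 31
W- = 3.5 + 7 + 3.5 + 1 + 9 = 24
(Check: W+ + W- = 55 should equal n(n+1)/2 = 55.)
Step 4: Test statistic W = min(W+, W-) = 24.
Step 5: Ties in |d|, so use the tie-corrected normal approximation.
        E[W] = n(n+1)/4 = 10*11/4 = 27.5.
        Tie groups: |d|=3 (t=2), |d|=5 (t=3); sum(t^3 - t) = 30.
        Var[W] = n(n+1)(2n+1)/24 - sum(t^3-t)/48 = 2310/24 - 30/48 = 95.625.
        z = (W - E[W]) / sqrt(Var[W]) = (24 - 27.5) / 9.7788 = -0.3579.
        Two-sided p = 2*Phi(z) = 0.720405.
Step 6: alpha = 0.1. fail to reject H0.

W+ = 31, W- = 24, W = min = 24, p = 0.720405, fail to reject H0.


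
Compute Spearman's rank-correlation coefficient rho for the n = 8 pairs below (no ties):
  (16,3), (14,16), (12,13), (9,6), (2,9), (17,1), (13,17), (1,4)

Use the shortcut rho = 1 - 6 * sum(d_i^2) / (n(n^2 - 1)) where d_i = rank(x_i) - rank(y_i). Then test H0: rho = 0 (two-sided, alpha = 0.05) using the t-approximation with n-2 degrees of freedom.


Step 1: Rank x and y separately (midranks; no ties here).
rank(x): 16->7, 14->6, 12->4, 9->3, 2->2, 17->8, 13->5, 1->1
rank(y): 3->2, 16->7, 13->6, 6->4, 9->5, 1->1, 17->8, 4->3
Step 2: d_i = R_x(i) - R_y(i); compute d_i^2.
  (7-2)^2=25, (6-7)^2=1, (4-6)^2=4, (3-4)^2=1, (2-5)^2=9, (8-1)^2=49, (5-8)^2=9, (1-3)^2=4
sum(d^2) = 102.
Step 3: rho = 1 - 6*102 / (8*(8^2 - 1)) = 1 - 612/504 = -0.214286.
Step 4: Under H0, t = rho * sqrt((n-2)/(1-rho^2)) = -0.5374 ~ t(6).
Step 5: Two-sided p-value from the t-distribution with 6 df = 0.610344.
Step 6: alpha = 0.05. fail to reject H0.

rho = -0.2143, p = 0.610344, fail to reject H0 at alpha = 0.05.


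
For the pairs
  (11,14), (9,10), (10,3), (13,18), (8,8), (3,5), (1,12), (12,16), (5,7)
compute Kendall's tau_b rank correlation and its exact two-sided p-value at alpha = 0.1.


Step 1: Enumerate the 36 unordered pairs (i,j) with i<j and classify each by sign(x_j-x_i) * sign(y_j-y_i).
  (1,2):dx=-2,dy=-4->C; (1,3):dx=-1,dy=-11->C; (1,4):dx=+2,dy=+4->C; (1,5):dx=-3,dy=-6->C
  (1,6):dx=-8,dy=-9->C; (1,7):dx=-10,dy=-2->C; (1,8):dx=+1,dy=+2->C; (1,9):dx=-6,dy=-7->C
  (2,3):dx=+1,dy=-7->D; (2,4):dx=+4,dy=+8->C; (2,5):dx=-1,dy=-2->C; (2,6):dx=-6,dy=-5->C
  (2,7):dx=-8,dy=+2->D; (2,8):dx=+3,dy=+6->C; (2,9):dx=-4,dy=-3->C; (3,4):dx=+3,dy=+15->C
  (3,5):dx=-2,dy=+5->D; (3,6):dx=-7,dy=+2->D; (3,7):dx=-9,dy=+9->D; (3,8):dx=+2,dy=+13->C
  (3,9):dx=-5,dy=+4->D; (4,5):dx=-5,dy=-10->C; (4,6):dx=-10,dy=-13->C; (4,7):dx=-12,dy=-6->C
  (4,8):dx=-1,dy=-2->C; (4,9):dx=-8,dy=-11->C; (5,6):dx=-5,dy=-3->C; (5,7):dx=-7,dy=+4->D
  (5,8):dx=+4,dy=+8->C; (5,9):dx=-3,dy=-1->C; (6,7):dx=-2,dy=+7->D; (6,8):dx=+9,dy=+11->C
  (6,9):dx=+2,dy=+2->C; (7,8):dx=+11,dy=+4->C; (7,9):dx=+4,dy=-5->D; (8,9):dx=-7,dy=-9->C
Step 2: C = 27, D = 9, total pairs = 36.
Step 3: tau = (C - D)/(n(n-1)/2) = (27 - 9)/36 = 0.500000.
Step 4: Exact two-sided p-value (enumerate n! = 362880 permutations of y under H0): p = 0.075176.
Step 5: alpha = 0.1. reject H0.

tau_b = 0.5000 (C=27, D=9), p = 0.075176, reject H0.


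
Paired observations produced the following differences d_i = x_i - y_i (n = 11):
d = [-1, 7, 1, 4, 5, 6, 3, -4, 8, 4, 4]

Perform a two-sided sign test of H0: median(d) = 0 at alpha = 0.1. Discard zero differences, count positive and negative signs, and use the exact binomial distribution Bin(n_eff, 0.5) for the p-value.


Step 1: Discard zero differences. Original n = 11; n_eff = number of nonzero differences = 11.
Nonzero differences (with sign): -1, +7, +1, +4, +5, +6, +3, -4, +8, +4, +4
Step 2: Count signs: positive = 9, negative = 2.
Step 3: Under H0: P(positive) = 0.5, so the number of positives S ~ Bin(11, 0.5).
Step 4: Two-sided exact p-value = sum of Bin(11,0.5) probabilities at or below the observed probability = 0.065430.
Step 5: alpha = 0.1. reject H0.

n_eff = 11, pos = 9, neg = 2, p = 0.065430, reject H0.


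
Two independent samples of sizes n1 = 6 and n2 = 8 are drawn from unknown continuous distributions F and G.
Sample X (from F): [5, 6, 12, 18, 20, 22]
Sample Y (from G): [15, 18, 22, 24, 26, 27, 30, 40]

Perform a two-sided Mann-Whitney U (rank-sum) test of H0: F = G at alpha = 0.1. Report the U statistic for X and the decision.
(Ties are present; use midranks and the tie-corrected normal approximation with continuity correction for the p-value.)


Step 1: Combine and sort all 14 observations; assign midranks.
sorted (value, group): (5,X), (6,X), (12,X), (15,Y), (18,X), (18,Y), (20,X), (22,X), (22,Y), (24,Y), (26,Y), (27,Y), (30,Y), (40,Y)
ranks: 5->1, 6->2, 12->3, 15->4, 18->5.5, 18->5.5, 20->7, 22->8.5, 22->8.5, 24->10, 26->11, 27->12, 30->13, 40->14
Step 2: Rank sum for X: R1 = 1 + 2 + 3 + 5.5 + 7 + 8.5 = 27.
Step 3: U_X = R1 - n1(n1+1)/2 = 27 - 6*7/2 = 27 - 21 = 6.
       U_Y = n1*n2 - U_X = 48 - 6 = 42.
Step 4: Ties are present, so use the tie-corrected normal approximation (with continuity correction) for the p-value.
Step 5: p-value = 0.023560; compare to alpha = 0.1. reject H0.

U_X = 6, p = 0.023560, reject H0 at alpha = 0.1.


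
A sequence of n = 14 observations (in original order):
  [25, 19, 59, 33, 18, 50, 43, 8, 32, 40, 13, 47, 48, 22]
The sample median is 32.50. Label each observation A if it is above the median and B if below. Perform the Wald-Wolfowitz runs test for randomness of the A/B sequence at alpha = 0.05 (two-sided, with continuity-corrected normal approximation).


Step 1: Compute median = 32.50; label A = above, B = below.
Labels in order: BBAABAABBABAAB  (n_A = 7, n_B = 7)
Step 2: Count runs R = 9.
Step 3: Under H0 (random ordering), E[R] = 2*n_A*n_B/(n_A+n_B) + 1 = 2*7*7/14 + 1 = 8.0000.
        Var[R] = 2*n_A*n_B*(2*n_A*n_B - n_A - n_B) / ((n_A+n_B)^2 * (n_A+n_B-1)) = 8232/2548 = 3.2308.
        SD[R] = 1.7974.
Step 4: Continuity-corrected z = (R - 0.5 - E[R]) / SD[R] = (9 - 0.5 - 8.0000) / 1.7974 = 0.2782.
Step 5: Two-sided p-value via normal approximation = 2*(1 - Phi(|z|)) = 0.780879.
Step 6: alpha = 0.05. fail to reject H0.

R = 9, z = 0.2782, p = 0.780879, fail to reject H0.


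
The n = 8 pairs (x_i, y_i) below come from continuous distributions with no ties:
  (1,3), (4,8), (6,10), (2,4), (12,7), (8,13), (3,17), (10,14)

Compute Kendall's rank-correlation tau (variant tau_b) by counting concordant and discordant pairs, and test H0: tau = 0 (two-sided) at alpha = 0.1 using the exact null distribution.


Step 1: Enumerate the 28 unordered pairs (i,j) with i<j and classify each by sign(x_j-x_i) * sign(y_j-y_i).
  (1,2):dx=+3,dy=+5->C; (1,3):dx=+5,dy=+7->C; (1,4):dx=+1,dy=+1->C; (1,5):dx=+11,dy=+4->C
  (1,6):dx=+7,dy=+10->C; (1,7):dx=+2,dy=+14->C; (1,8):dx=+9,dy=+11->C; (2,3):dx=+2,dy=+2->C
  (2,4):dx=-2,dy=-4->C; (2,5):dx=+8,dy=-1->D; (2,6):dx=+4,dy=+5->C; (2,7):dx=-1,dy=+9->D
  (2,8):dx=+6,dy=+6->C; (3,4):dx=-4,dy=-6->C; (3,5):dx=+6,dy=-3->D; (3,6):dx=+2,dy=+3->C
  (3,7):dx=-3,dy=+7->D; (3,8):dx=+4,dy=+4->C; (4,5):dx=+10,dy=+3->C; (4,6):dx=+6,dy=+9->C
  (4,7):dx=+1,dy=+13->C; (4,8):dx=+8,dy=+10->C; (5,6):dx=-4,dy=+6->D; (5,7):dx=-9,dy=+10->D
  (5,8):dx=-2,dy=+7->D; (6,7):dx=-5,dy=+4->D; (6,8):dx=+2,dy=+1->C; (7,8):dx=+7,dy=-3->D
Step 2: C = 19, D = 9, total pairs = 28.
Step 3: tau = (C - D)/(n(n-1)/2) = (19 - 9)/28 = 0.357143.
Step 4: Exact two-sided p-value (enumerate n! = 40320 permutations of y under H0): p = 0.275099.
Step 5: alpha = 0.1. fail to reject H0.

tau_b = 0.3571 (C=19, D=9), p = 0.275099, fail to reject H0.


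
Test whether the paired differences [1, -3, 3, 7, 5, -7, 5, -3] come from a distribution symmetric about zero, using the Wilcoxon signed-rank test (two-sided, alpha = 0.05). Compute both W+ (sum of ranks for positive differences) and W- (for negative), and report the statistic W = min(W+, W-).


Step 1: Drop any zero differences (none here) and take |d_i|.
|d| = [1, 3, 3, 7, 5, 7, 5, 3]
Step 2: Midrank |d_i| (ties get averaged ranks).
ranks: |1|->1, |3|->3, |3|->3, |7|->7.5, |5|->5.5, |7|->7.5, |5|->5.5, |3|->3
Step 3: Attach original signs; sum ranks with positive sign and with negative sign.
W+ = 1 + 3 + 7.5 + 5.5 + 5.5 = 22.5
W- = 3 + 7.5 + 3 = 13.5
(Check: W+ + W- = 36 should equal n(n+1)/2 = 36.)
Step 4: Test statistic W = min(W+, W-) = 13.5.
Step 5: Ties in |d|, so use the tie-corrected normal approximation.
        E[W] = n(n+1)/4 = 8*9/4 = 18.
        Tie groups: |d|=3 (t=3), |d|=5 (t=2), |d|=7 (t=2); sum(t^3 - t) = 36.
        Var[W] = n(n+1)(2n+1)/24 - sum(t^3-t)/48 = 1224/24 - 36/48 = 50.25.
        z = (W - E[W]) / sqrt(Var[W]) = (13.5 - 18) / 7.0887 = -0.6348.
        Two-sided p = 2*Phi(z) = 0.525552.
Step 6: alpha = 0.05. fail to reject H0.

W+ = 22.5, W- = 13.5, W = min = 13.5, p = 0.525552, fail to reject H0.


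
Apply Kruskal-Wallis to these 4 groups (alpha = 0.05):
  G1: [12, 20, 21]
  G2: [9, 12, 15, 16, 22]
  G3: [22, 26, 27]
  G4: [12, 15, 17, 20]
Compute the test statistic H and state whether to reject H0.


Step 1: Combine all N = 15 observations and assign midranks.
sorted (value, group, rank): (9,G2,1), (12,G1,3), (12,G2,3), (12,G4,3), (15,G2,5.5), (15,G4,5.5), (16,G2,7), (17,G4,8), (20,G1,9.5), (20,G4,9.5), (21,G1,11), (22,G2,12.5), (22,G3,12.5), (26,G3,14), (27,G3,15)
Step 2: Sum ranks within each group.
R_1 = 23.5 (n_1 = 3)
R_2 = 29 (n_2 = 5)
R_3 = 41.5 (n_3 = 3)
R_4 = 26 (n_4 = 4)
Step 3: H = 12/(N(N+1)) * sum(R_i^2/n_i) - 3(N+1)
     = 12/(15*16) * (23.5^2/3 + 29^2/5 + 41.5^2/3 + 26^2/4) - 3*16
     = 0.050000 * 1095.37 - 48
     = 6.768333.
Step 4: Ties present; correction factor C = 1 - 42/(15^3 - 15) = 0.987500. Corrected H = 6.768333 / 0.987500 = 6.854008.
Step 5: Under H0, H ~ chi^2(3); p-value = 0.076699.
Step 6: alpha = 0.05. fail to reject H0.

H = 6.8540, df = 3, p = 0.076699, fail to reject H0.


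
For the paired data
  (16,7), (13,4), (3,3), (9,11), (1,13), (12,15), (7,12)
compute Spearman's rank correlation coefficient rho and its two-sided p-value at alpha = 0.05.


Step 1: Rank x and y separately (midranks; no ties here).
rank(x): 16->7, 13->6, 3->2, 9->4, 1->1, 12->5, 7->3
rank(y): 7->3, 4->2, 3->1, 11->4, 13->6, 15->7, 12->5
Step 2: d_i = R_x(i) - R_y(i); compute d_i^2.
  (7-3)^2=16, (6-2)^2=16, (2-1)^2=1, (4-4)^2=0, (1-6)^2=25, (5-7)^2=4, (3-5)^2=4
sum(d^2) = 66.
Step 3: rho = 1 - 6*66 / (7*(7^2 - 1)) = 1 - 396/336 = -0.178571.
Step 4: Under H0, t = rho * sqrt((n-2)/(1-rho^2)) = -0.4058 ~ t(5).
Step 5: Two-sided p-value from the t-distribution with 5 df = 0.701658.
Step 6: alpha = 0.05. fail to reject H0.

rho = -0.1786, p = 0.701658, fail to reject H0 at alpha = 0.05.


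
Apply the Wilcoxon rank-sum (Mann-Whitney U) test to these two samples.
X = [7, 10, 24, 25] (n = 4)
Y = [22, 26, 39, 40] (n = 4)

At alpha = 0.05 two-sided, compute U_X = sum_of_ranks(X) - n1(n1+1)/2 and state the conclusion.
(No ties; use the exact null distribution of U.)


Step 1: Combine and sort all 8 observations; assign midranks.
sorted (value, group): (7,X), (10,X), (22,Y), (24,X), (25,X), (26,Y), (39,Y), (40,Y)
ranks: 7->1, 10->2, 22->3, 24->4, 25->5, 26->6, 39->7, 40->8
Step 2: Rank sum for X: R1 = 1 + 2 + 4 + 5 = 12.
Step 3: U_X = R1 - n1(n1+1)/2 = 12 - 4*5/2 = 12 - 10 = 2.
       U_Y = n1*n2 - U_X = 16 - 2 = 14.
Step 4: No ties, so the exact null distribution of U (based on enumerating the C(8,4) = 70 equally likely rank assignments) gives the two-sided p-value.
Step 5: p-value = 0.114286; compare to alpha = 0.05. fail to reject H0.

U_X = 2, p = 0.114286, fail to reject H0 at alpha = 0.05.


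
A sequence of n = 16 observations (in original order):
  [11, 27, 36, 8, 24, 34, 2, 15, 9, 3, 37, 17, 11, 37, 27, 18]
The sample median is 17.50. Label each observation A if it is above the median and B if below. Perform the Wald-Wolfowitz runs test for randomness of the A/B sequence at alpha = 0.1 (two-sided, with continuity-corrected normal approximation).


Step 1: Compute median = 17.50; label A = above, B = below.
Labels in order: BAABAABBBBABBAAA  (n_A = 8, n_B = 8)
Step 2: Count runs R = 8.
Step 3: Under H0 (random ordering), E[R] = 2*n_A*n_B/(n_A+n_B) + 1 = 2*8*8/16 + 1 = 9.0000.
        Var[R] = 2*n_A*n_B*(2*n_A*n_B - n_A - n_B) / ((n_A+n_B)^2 * (n_A+n_B-1)) = 14336/3840 = 3.7333.
        SD[R] = 1.9322.
Step 4: Continuity-corrected z = (R + 0.5 - E[R]) / SD[R] = (8 + 0.5 - 9.0000) / 1.9322 = -0.2588.
Step 5: Two-sided p-value via normal approximation = 2*(1 - Phi(|z|)) = 0.795809.
Step 6: alpha = 0.1. fail to reject H0.

R = 8, z = -0.2588, p = 0.795809, fail to reject H0.


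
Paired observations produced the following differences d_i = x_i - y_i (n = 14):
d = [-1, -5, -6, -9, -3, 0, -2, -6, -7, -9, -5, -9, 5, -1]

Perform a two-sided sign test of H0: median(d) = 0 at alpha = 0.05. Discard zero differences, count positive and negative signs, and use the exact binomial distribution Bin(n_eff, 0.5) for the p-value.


Step 1: Discard zero differences. Original n = 14; n_eff = number of nonzero differences = 13.
Nonzero differences (with sign): -1, -5, -6, -9, -3, -2, -6, -7, -9, -5, -9, +5, -1
Step 2: Count signs: positive = 1, negative = 12.
Step 3: Under H0: P(positive) = 0.5, so the number of positives S ~ Bin(13, 0.5).
Step 4: Two-sided exact p-value = sum of Bin(13,0.5) probabilities at or below the observed probability = 0.003418.
Step 5: alpha = 0.05. reject H0.

n_eff = 13, pos = 1, neg = 12, p = 0.003418, reject H0.


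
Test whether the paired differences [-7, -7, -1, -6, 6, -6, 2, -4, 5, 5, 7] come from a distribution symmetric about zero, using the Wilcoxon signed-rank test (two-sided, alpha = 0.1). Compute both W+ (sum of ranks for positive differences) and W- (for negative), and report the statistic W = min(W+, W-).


Step 1: Drop any zero differences (none here) and take |d_i|.
|d| = [7, 7, 1, 6, 6, 6, 2, 4, 5, 5, 7]
Step 2: Midrank |d_i| (ties get averaged ranks).
ranks: |7|->10, |7|->10, |1|->1, |6|->7, |6|->7, |6|->7, |2|->2, |4|->3, |5|->4.5, |5|->4.5, |7|->10
Step 3: Attach original signs; sum ranks with positive sign and with negative sign.
W+ = 7 + 2 + 4.5 + 4.5 + 10 = 28
W- = 10 + 10 + 1 + 7 + 7 + 3 = 38
(Check: W+ + W- = 66 should equal n(n+1)/2 = 66.)
Step 4: Test statistic W = min(W+, W-) = 28.
Step 5: Ties in |d|, so use the tie-corrected normal approximation.
        E[W] = n(n+1)/4 = 11*12/4 = 33.
        Tie groups: |d|=5 (t=2), |d|=6 (t=3), |d|=7 (t=3); sum(t^3 - t) = 54.
        Var[W] = n(n+1)(2n+1)/24 - sum(t^3-t)/48 = 3036/24 - 54/48 = 125.375.
        z = (W - E[W]) / sqrt(Var[W]) = (28 - 33) / 11.1971 = -0.4465.
        Two-sided p = 2*Phi(z) = 0.655204.
Step 6: alpha = 0.1. fail to reject H0.

W+ = 28, W- = 38, W = min = 28, p = 0.655204, fail to reject H0.


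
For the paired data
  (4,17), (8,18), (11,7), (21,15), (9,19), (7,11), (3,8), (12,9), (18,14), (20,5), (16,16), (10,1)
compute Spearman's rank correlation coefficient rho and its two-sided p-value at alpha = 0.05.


Step 1: Rank x and y separately (midranks; no ties here).
rank(x): 4->2, 8->4, 11->7, 21->12, 9->5, 7->3, 3->1, 12->8, 18->10, 20->11, 16->9, 10->6
rank(y): 17->10, 18->11, 7->3, 15->8, 19->12, 11->6, 8->4, 9->5, 14->7, 5->2, 16->9, 1->1
Step 2: d_i = R_x(i) - R_y(i); compute d_i^2.
  (2-10)^2=64, (4-11)^2=49, (7-3)^2=16, (12-8)^2=16, (5-12)^2=49, (3-6)^2=9, (1-4)^2=9, (8-5)^2=9, (10-7)^2=9, (11-2)^2=81, (9-9)^2=0, (6-1)^2=25
sum(d^2) = 336.
Step 3: rho = 1 - 6*336 / (12*(12^2 - 1)) = 1 - 2016/1716 = -0.174825.
Step 4: Under H0, t = rho * sqrt((n-2)/(1-rho^2)) = -0.5615 ~ t(10).
Step 5: Two-sided p-value from the t-distribution with 10 df = 0.586824.
Step 6: alpha = 0.05. fail to reject H0.

rho = -0.1748, p = 0.586824, fail to reject H0 at alpha = 0.05.


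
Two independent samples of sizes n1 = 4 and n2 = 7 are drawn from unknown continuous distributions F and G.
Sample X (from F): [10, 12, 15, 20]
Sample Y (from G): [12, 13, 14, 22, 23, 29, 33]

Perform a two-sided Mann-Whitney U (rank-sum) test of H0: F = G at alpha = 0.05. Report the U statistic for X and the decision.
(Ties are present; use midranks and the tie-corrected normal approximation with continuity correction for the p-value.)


Step 1: Combine and sort all 11 observations; assign midranks.
sorted (value, group): (10,X), (12,X), (12,Y), (13,Y), (14,Y), (15,X), (20,X), (22,Y), (23,Y), (29,Y), (33,Y)
ranks: 10->1, 12->2.5, 12->2.5, 13->4, 14->5, 15->6, 20->7, 22->8, 23->9, 29->10, 33->11
Step 2: Rank sum for X: R1 = 1 + 2.5 + 6 + 7 = 16.5.
Step 3: U_X = R1 - n1(n1+1)/2 = 16.5 - 4*5/2 = 16.5 - 10 = 6.5.
       U_Y = n1*n2 - U_X = 28 - 6.5 = 21.5.
Step 4: Ties are present, so use the tie-corrected normal approximation (with continuity correction) for the p-value.
Step 5: p-value = 0.184875; compare to alpha = 0.05. fail to reject H0.

U_X = 6.5, p = 0.184875, fail to reject H0 at alpha = 0.05.


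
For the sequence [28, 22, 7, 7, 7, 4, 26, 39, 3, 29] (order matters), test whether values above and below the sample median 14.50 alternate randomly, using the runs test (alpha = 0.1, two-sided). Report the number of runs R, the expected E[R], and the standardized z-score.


Step 1: Compute median = 14.50; label A = above, B = below.
Labels in order: AABBBBAABA  (n_A = 5, n_B = 5)
Step 2: Count runs R = 5.
Step 3: Under H0 (random ordering), E[R] = 2*n_A*n_B/(n_A+n_B) + 1 = 2*5*5/10 + 1 = 6.0000.
        Var[R] = 2*n_A*n_B*(2*n_A*n_B - n_A - n_B) / ((n_A+n_B)^2 * (n_A+n_B-1)) = 2000/900 = 2.2222.
        SD[R] = 1.4907.
Step 4: Continuity-corrected z = (R + 0.5 - E[R]) / SD[R] = (5 + 0.5 - 6.0000) / 1.4907 = -0.3354.
Step 5: Two-sided p-value via normal approximation = 2*(1 - Phi(|z|)) = 0.737316.
Step 6: alpha = 0.1. fail to reject H0.

R = 5, z = -0.3354, p = 0.737316, fail to reject H0.


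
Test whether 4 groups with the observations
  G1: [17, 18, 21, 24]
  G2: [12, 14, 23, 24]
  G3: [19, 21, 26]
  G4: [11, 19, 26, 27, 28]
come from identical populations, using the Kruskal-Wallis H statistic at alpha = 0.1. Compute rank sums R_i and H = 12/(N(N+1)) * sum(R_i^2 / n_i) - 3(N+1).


Step 1: Combine all N = 16 observations and assign midranks.
sorted (value, group, rank): (11,G4,1), (12,G2,2), (14,G2,3), (17,G1,4), (18,G1,5), (19,G3,6.5), (19,G4,6.5), (21,G1,8.5), (21,G3,8.5), (23,G2,10), (24,G1,11.5), (24,G2,11.5), (26,G3,13.5), (26,G4,13.5), (27,G4,15), (28,G4,16)
Step 2: Sum ranks within each group.
R_1 = 29 (n_1 = 4)
R_2 = 26.5 (n_2 = 4)
R_3 = 28.5 (n_3 = 3)
R_4 = 52 (n_4 = 5)
Step 3: H = 12/(N(N+1)) * sum(R_i^2/n_i) - 3(N+1)
     = 12/(16*17) * (29^2/4 + 26.5^2/4 + 28.5^2/3 + 52^2/5) - 3*17
     = 0.044118 * 1197.36 - 51
     = 1.824816.
Step 4: Ties present; correction factor C = 1 - 24/(16^3 - 16) = 0.994118. Corrected H = 1.824816 / 0.994118 = 1.835614.
Step 5: Under H0, H ~ chi^2(3); p-value = 0.607216.
Step 6: alpha = 0.1. fail to reject H0.

H = 1.8356, df = 3, p = 0.607216, fail to reject H0.


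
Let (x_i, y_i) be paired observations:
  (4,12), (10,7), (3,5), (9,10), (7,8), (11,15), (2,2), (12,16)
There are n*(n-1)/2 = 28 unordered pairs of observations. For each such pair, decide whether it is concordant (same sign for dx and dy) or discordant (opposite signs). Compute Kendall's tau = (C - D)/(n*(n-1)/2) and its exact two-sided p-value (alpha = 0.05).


Step 1: Enumerate the 28 unordered pairs (i,j) with i<j and classify each by sign(x_j-x_i) * sign(y_j-y_i).
  (1,2):dx=+6,dy=-5->D; (1,3):dx=-1,dy=-7->C; (1,4):dx=+5,dy=-2->D; (1,5):dx=+3,dy=-4->D
  (1,6):dx=+7,dy=+3->C; (1,7):dx=-2,dy=-10->C; (1,8):dx=+8,dy=+4->C; (2,3):dx=-7,dy=-2->C
  (2,4):dx=-1,dy=+3->D; (2,5):dx=-3,dy=+1->D; (2,6):dx=+1,dy=+8->C; (2,7):dx=-8,dy=-5->C
  (2,8):dx=+2,dy=+9->C; (3,4):dx=+6,dy=+5->C; (3,5):dx=+4,dy=+3->C; (3,6):dx=+8,dy=+10->C
  (3,7):dx=-1,dy=-3->C; (3,8):dx=+9,dy=+11->C; (4,5):dx=-2,dy=-2->C; (4,6):dx=+2,dy=+5->C
  (4,7):dx=-7,dy=-8->C; (4,8):dx=+3,dy=+6->C; (5,6):dx=+4,dy=+7->C; (5,7):dx=-5,dy=-6->C
  (5,8):dx=+5,dy=+8->C; (6,7):dx=-9,dy=-13->C; (6,8):dx=+1,dy=+1->C; (7,8):dx=+10,dy=+14->C
Step 2: C = 23, D = 5, total pairs = 28.
Step 3: tau = (C - D)/(n(n-1)/2) = (23 - 5)/28 = 0.642857.
Step 4: Exact two-sided p-value (enumerate n! = 40320 permutations of y under H0): p = 0.031151.
Step 5: alpha = 0.05. reject H0.

tau_b = 0.6429 (C=23, D=5), p = 0.031151, reject H0.


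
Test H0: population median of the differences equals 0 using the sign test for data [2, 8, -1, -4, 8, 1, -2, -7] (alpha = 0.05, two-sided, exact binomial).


Step 1: Discard zero differences. Original n = 8; n_eff = number of nonzero differences = 8.
Nonzero differences (with sign): +2, +8, -1, -4, +8, +1, -2, -7
Step 2: Count signs: positive = 4, negative = 4.
Step 3: Under H0: P(positive) = 0.5, so the number of positives S ~ Bin(8, 0.5).
Step 4: Two-sided exact p-value = sum of Bin(8,0.5) probabilities at or below the observed probability = 1.000000.
Step 5: alpha = 0.05. fail to reject H0.

n_eff = 8, pos = 4, neg = 4, p = 1.000000, fail to reject H0.


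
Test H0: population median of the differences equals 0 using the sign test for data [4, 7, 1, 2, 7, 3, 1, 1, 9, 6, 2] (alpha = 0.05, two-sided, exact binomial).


Step 1: Discard zero differences. Original n = 11; n_eff = number of nonzero differences = 11.
Nonzero differences (with sign): +4, +7, +1, +2, +7, +3, +1, +1, +9, +6, +2
Step 2: Count signs: positive = 11, negative = 0.
Step 3: Under H0: P(positive) = 0.5, so the number of positives S ~ Bin(11, 0.5).
Step 4: Two-sided exact p-value = sum of Bin(11,0.5) probabilities at or below the observed probability = 0.000977.
Step 5: alpha = 0.05. reject H0.

n_eff = 11, pos = 11, neg = 0, p = 0.000977, reject H0.


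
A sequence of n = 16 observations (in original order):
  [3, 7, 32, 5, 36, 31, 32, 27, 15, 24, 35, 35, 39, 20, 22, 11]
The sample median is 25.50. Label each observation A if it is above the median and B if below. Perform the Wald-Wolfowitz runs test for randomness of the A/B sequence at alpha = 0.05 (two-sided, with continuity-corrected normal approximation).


Step 1: Compute median = 25.50; label A = above, B = below.
Labels in order: BBABAAAABBAAABBB  (n_A = 8, n_B = 8)
Step 2: Count runs R = 7.
Step 3: Under H0 (random ordering), E[R] = 2*n_A*n_B/(n_A+n_B) + 1 = 2*8*8/16 + 1 = 9.0000.
        Var[R] = 2*n_A*n_B*(2*n_A*n_B - n_A - n_B) / ((n_A+n_B)^2 * (n_A+n_B-1)) = 14336/3840 = 3.7333.
        SD[R] = 1.9322.
Step 4: Continuity-corrected z = (R + 0.5 - E[R]) / SD[R] = (7 + 0.5 - 9.0000) / 1.9322 = -0.7763.
Step 5: Two-sided p-value via normal approximation = 2*(1 - Phi(|z|)) = 0.437558.
Step 6: alpha = 0.05. fail to reject H0.

R = 7, z = -0.7763, p = 0.437558, fail to reject H0.


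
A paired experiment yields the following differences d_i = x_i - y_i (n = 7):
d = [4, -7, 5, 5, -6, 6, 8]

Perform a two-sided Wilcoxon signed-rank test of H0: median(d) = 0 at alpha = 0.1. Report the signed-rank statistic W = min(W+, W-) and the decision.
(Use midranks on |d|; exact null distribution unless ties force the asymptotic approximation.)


Step 1: Drop any zero differences (none here) and take |d_i|.
|d| = [4, 7, 5, 5, 6, 6, 8]
Step 2: Midrank |d_i| (ties get averaged ranks).
ranks: |4|->1, |7|->6, |5|->2.5, |5|->2.5, |6|->4.5, |6|->4.5, |8|->7
Step 3: Attach original signs; sum ranks with positive sign and with negative sign.
W+ = 1 + 2.5 + 2.5 + 4.5 + 7 = 17.5
W- = 6 + 4.5 = 10.5
(Check: W+ + W- = 28 should equal n(n+1)/2 = 28.)
Step 4: Test statistic W = min(W+, W-) = 10.5.
Step 5: Ties in |d|, so use the tie-corrected normal approximation.
        E[W] = n(n+1)/4 = 7*8/4 = 14.
        Tie groups: |d|=5 (t=2), |d|=6 (t=2); sum(t^3 - t) = 12.
        Var[W] = n(n+1)(2n+1)/24 - sum(t^3-t)/48 = 840/24 - 12/48 = 34.75.
        z = (W - E[W]) / sqrt(Var[W]) = (10.5 - 14) / 5.8949 = -0.5937.
        Two-sided p = 2*Phi(z) = 0.552691.
Step 6: alpha = 0.1. fail to reject H0.

W+ = 17.5, W- = 10.5, W = min = 10.5, p = 0.552691, fail to reject H0.


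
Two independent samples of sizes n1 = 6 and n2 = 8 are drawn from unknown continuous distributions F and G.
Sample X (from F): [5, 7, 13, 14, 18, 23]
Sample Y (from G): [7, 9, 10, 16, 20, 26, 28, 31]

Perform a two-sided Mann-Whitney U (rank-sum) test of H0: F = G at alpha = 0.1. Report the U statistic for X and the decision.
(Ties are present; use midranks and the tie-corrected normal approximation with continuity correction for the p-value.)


Step 1: Combine and sort all 14 observations; assign midranks.
sorted (value, group): (5,X), (7,X), (7,Y), (9,Y), (10,Y), (13,X), (14,X), (16,Y), (18,X), (20,Y), (23,X), (26,Y), (28,Y), (31,Y)
ranks: 5->1, 7->2.5, 7->2.5, 9->4, 10->5, 13->6, 14->7, 16->8, 18->9, 20->10, 23->11, 26->12, 28->13, 31->14
Step 2: Rank sum for X: R1 = 1 + 2.5 + 6 + 7 + 9 + 11 = 36.5.
Step 3: U_X = R1 - n1(n1+1)/2 = 36.5 - 6*7/2 = 36.5 - 21 = 15.5.
       U_Y = n1*n2 - U_X = 48 - 15.5 = 32.5.
Step 4: Ties are present, so use the tie-corrected normal approximation (with continuity correction) for the p-value.
Step 5: p-value = 0.301168; compare to alpha = 0.1. fail to reject H0.

U_X = 15.5, p = 0.301168, fail to reject H0 at alpha = 0.1.


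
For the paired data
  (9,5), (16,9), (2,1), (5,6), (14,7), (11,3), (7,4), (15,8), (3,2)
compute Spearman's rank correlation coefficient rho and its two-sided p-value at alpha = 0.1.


Step 1: Rank x and y separately (midranks; no ties here).
rank(x): 9->5, 16->9, 2->1, 5->3, 14->7, 11->6, 7->4, 15->8, 3->2
rank(y): 5->5, 9->9, 1->1, 6->6, 7->7, 3->3, 4->4, 8->8, 2->2
Step 2: d_i = R_x(i) - R_y(i); compute d_i^2.
  (5-5)^2=0, (9-9)^2=0, (1-1)^2=0, (3-6)^2=9, (7-7)^2=0, (6-3)^2=9, (4-4)^2=0, (8-8)^2=0, (2-2)^2=0
sum(d^2) = 18.
Step 3: rho = 1 - 6*18 / (9*(9^2 - 1)) = 1 - 108/720 = 0.850000.
Step 4: Under H0, t = rho * sqrt((n-2)/(1-rho^2)) = 4.2691 ~ t(7).
Step 5: Two-sided p-value from the t-distribution with 7 df = 0.003705.
Step 6: alpha = 0.1. reject H0.

rho = 0.8500, p = 0.003705, reject H0 at alpha = 0.1.


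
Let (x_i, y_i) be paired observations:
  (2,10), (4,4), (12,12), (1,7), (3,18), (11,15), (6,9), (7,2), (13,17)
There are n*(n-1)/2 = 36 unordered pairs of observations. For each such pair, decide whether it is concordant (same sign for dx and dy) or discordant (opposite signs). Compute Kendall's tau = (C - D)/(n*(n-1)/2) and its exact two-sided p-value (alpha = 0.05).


Step 1: Enumerate the 36 unordered pairs (i,j) with i<j and classify each by sign(x_j-x_i) * sign(y_j-y_i).
  (1,2):dx=+2,dy=-6->D; (1,3):dx=+10,dy=+2->C; (1,4):dx=-1,dy=-3->C; (1,5):dx=+1,dy=+8->C
  (1,6):dx=+9,dy=+5->C; (1,7):dx=+4,dy=-1->D; (1,8):dx=+5,dy=-8->D; (1,9):dx=+11,dy=+7->C
  (2,3):dx=+8,dy=+8->C; (2,4):dx=-3,dy=+3->D; (2,5):dx=-1,dy=+14->D; (2,6):dx=+7,dy=+11->C
  (2,7):dx=+2,dy=+5->C; (2,8):dx=+3,dy=-2->D; (2,9):dx=+9,dy=+13->C; (3,4):dx=-11,dy=-5->C
  (3,5):dx=-9,dy=+6->D; (3,6):dx=-1,dy=+3->D; (3,7):dx=-6,dy=-3->C; (3,8):dx=-5,dy=-10->C
  (3,9):dx=+1,dy=+5->C; (4,5):dx=+2,dy=+11->C; (4,6):dx=+10,dy=+8->C; (4,7):dx=+5,dy=+2->C
  (4,8):dx=+6,dy=-5->D; (4,9):dx=+12,dy=+10->C; (5,6):dx=+8,dy=-3->D; (5,7):dx=+3,dy=-9->D
  (5,8):dx=+4,dy=-16->D; (5,9):dx=+10,dy=-1->D; (6,7):dx=-5,dy=-6->C; (6,8):dx=-4,dy=-13->C
  (6,9):dx=+2,dy=+2->C; (7,8):dx=+1,dy=-7->D; (7,9):dx=+7,dy=+8->C; (8,9):dx=+6,dy=+15->C
Step 2: C = 22, D = 14, total pairs = 36.
Step 3: tau = (C - D)/(n(n-1)/2) = (22 - 14)/36 = 0.222222.
Step 4: Exact two-sided p-value (enumerate n! = 362880 permutations of y under H0): p = 0.476709.
Step 5: alpha = 0.05. fail to reject H0.

tau_b = 0.2222 (C=22, D=14), p = 0.476709, fail to reject H0.


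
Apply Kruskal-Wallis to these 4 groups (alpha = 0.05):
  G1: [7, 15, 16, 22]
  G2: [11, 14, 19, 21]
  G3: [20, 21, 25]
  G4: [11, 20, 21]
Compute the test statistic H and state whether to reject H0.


Step 1: Combine all N = 14 observations and assign midranks.
sorted (value, group, rank): (7,G1,1), (11,G2,2.5), (11,G4,2.5), (14,G2,4), (15,G1,5), (16,G1,6), (19,G2,7), (20,G3,8.5), (20,G4,8.5), (21,G2,11), (21,G3,11), (21,G4,11), (22,G1,13), (25,G3,14)
Step 2: Sum ranks within each group.
R_1 = 25 (n_1 = 4)
R_2 = 24.5 (n_2 = 4)
R_3 = 33.5 (n_3 = 3)
R_4 = 22 (n_4 = 3)
Step 3: H = 12/(N(N+1)) * sum(R_i^2/n_i) - 3(N+1)
     = 12/(14*15) * (25^2/4 + 24.5^2/4 + 33.5^2/3 + 22^2/3) - 3*15
     = 0.057143 * 841.729 - 45
     = 3.098810.
Step 4: Ties present; correction factor C = 1 - 36/(14^3 - 14) = 0.986813. Corrected H = 3.098810 / 0.986813 = 3.140219.
Step 5: Under H0, H ~ chi^2(3); p-value = 0.370507.
Step 6: alpha = 0.05. fail to reject H0.

H = 3.1402, df = 3, p = 0.370507, fail to reject H0.


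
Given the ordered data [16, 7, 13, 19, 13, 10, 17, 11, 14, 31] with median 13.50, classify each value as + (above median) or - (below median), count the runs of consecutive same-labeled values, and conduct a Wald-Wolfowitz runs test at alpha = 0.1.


Step 1: Compute median = 13.50; label A = above, B = below.
Labels in order: ABBABBABAA  (n_A = 5, n_B = 5)
Step 2: Count runs R = 7.
Step 3: Under H0 (random ordering), E[R] = 2*n_A*n_B/(n_A+n_B) + 1 = 2*5*5/10 + 1 = 6.0000.
        Var[R] = 2*n_A*n_B*(2*n_A*n_B - n_A - n_B) / ((n_A+n_B)^2 * (n_A+n_B-1)) = 2000/900 = 2.2222.
        SD[R] = 1.4907.
Step 4: Continuity-corrected z = (R - 0.5 - E[R]) / SD[R] = (7 - 0.5 - 6.0000) / 1.4907 = 0.3354.
Step 5: Two-sided p-value via normal approximation = 2*(1 - Phi(|z|)) = 0.737316.
Step 6: alpha = 0.1. fail to reject H0.

R = 7, z = 0.3354, p = 0.737316, fail to reject H0.


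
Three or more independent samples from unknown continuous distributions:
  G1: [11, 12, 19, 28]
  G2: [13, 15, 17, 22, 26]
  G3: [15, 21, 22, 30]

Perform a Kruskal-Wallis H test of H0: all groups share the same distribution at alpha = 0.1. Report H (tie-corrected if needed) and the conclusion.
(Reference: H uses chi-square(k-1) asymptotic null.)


Step 1: Combine all N = 13 observations and assign midranks.
sorted (value, group, rank): (11,G1,1), (12,G1,2), (13,G2,3), (15,G2,4.5), (15,G3,4.5), (17,G2,6), (19,G1,7), (21,G3,8), (22,G2,9.5), (22,G3,9.5), (26,G2,11), (28,G1,12), (30,G3,13)
Step 2: Sum ranks within each group.
R_1 = 22 (n_1 = 4)
R_2 = 34 (n_2 = 5)
R_3 = 35 (n_3 = 4)
Step 3: H = 12/(N(N+1)) * sum(R_i^2/n_i) - 3(N+1)
     = 12/(13*14) * (22^2/4 + 34^2/5 + 35^2/4) - 3*14
     = 0.065934 * 658.45 - 42
     = 1.414286.
Step 4: Ties present; correction factor C = 1 - 12/(13^3 - 13) = 0.994505. Corrected H = 1.414286 / 0.994505 = 1.422099.
Step 5: Under H0, H ~ chi^2(2); p-value = 0.491128.
Step 6: alpha = 0.1. fail to reject H0.

H = 1.4221, df = 2, p = 0.491128, fail to reject H0.


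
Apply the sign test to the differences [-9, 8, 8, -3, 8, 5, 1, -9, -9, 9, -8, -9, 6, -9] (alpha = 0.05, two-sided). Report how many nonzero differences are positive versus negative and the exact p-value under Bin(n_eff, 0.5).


Step 1: Discard zero differences. Original n = 14; n_eff = number of nonzero differences = 14.
Nonzero differences (with sign): -9, +8, +8, -3, +8, +5, +1, -9, -9, +9, -8, -9, +6, -9
Step 2: Count signs: positive = 7, negative = 7.
Step 3: Under H0: P(positive) = 0.5, so the number of positives S ~ Bin(14, 0.5).
Step 4: Two-sided exact p-value = sum of Bin(14,0.5) probabilities at or below the observed probability = 1.000000.
Step 5: alpha = 0.05. fail to reject H0.

n_eff = 14, pos = 7, neg = 7, p = 1.000000, fail to reject H0.


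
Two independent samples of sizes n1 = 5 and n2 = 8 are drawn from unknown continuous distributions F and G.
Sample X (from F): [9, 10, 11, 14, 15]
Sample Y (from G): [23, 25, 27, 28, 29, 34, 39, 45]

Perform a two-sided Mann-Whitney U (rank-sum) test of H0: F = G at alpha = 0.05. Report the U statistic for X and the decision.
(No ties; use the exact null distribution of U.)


Step 1: Combine and sort all 13 observations; assign midranks.
sorted (value, group): (9,X), (10,X), (11,X), (14,X), (15,X), (23,Y), (25,Y), (27,Y), (28,Y), (29,Y), (34,Y), (39,Y), (45,Y)
ranks: 9->1, 10->2, 11->3, 14->4, 15->5, 23->6, 25->7, 27->8, 28->9, 29->10, 34->11, 39->12, 45->13
Step 2: Rank sum for X: R1 = 1 + 2 + 3 + 4 + 5 = 15.
Step 3: U_X = R1 - n1(n1+1)/2 = 15 - 5*6/2 = 15 - 15 = 0.
       U_Y = n1*n2 - U_X = 40 - 0 = 40.
Step 4: No ties, so the exact null distribution of U (based on enumerating the C(13,5) = 1287 equally likely rank assignments) gives the two-sided p-value.
Step 5: p-value = 0.001554; compare to alpha = 0.05. reject H0.

U_X = 0, p = 0.001554, reject H0 at alpha = 0.05.


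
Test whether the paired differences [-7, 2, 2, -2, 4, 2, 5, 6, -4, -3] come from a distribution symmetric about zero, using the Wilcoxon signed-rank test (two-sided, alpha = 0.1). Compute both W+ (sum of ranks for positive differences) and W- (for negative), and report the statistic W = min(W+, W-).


Step 1: Drop any zero differences (none here) and take |d_i|.
|d| = [7, 2, 2, 2, 4, 2, 5, 6, 4, 3]
Step 2: Midrank |d_i| (ties get averaged ranks).
ranks: |7|->10, |2|->2.5, |2|->2.5, |2|->2.5, |4|->6.5, |2|->2.5, |5|->8, |6|->9, |4|->6.5, |3|->5
Step 3: Attach original signs; sum ranks with positive sign and with negative sign.
W+ = 2.5 + 2.5 + 6.5 + 2.5 + 8 + 9 = 31
W- = 10 + 2.5 + 6.5 + 5 = 24
(Check: W+ + W- = 55 should equal n(n+1)/2 = 55.)
Step 4: Test statistic W = min(W+, W-) = 24.
Step 5: Ties in |d|, so use the tie-corrected normal approximation.
        E[W] = n(n+1)/4 = 10*11/4 = 27.5.
        Tie groups: |d|=2 (t=4), |d|=4 (t=2); sum(t^3 - t) = 66.
        Var[W] = n(n+1)(2n+1)/24 - sum(t^3-t)/48 = 2310/24 - 66/48 = 94.875.
        z = (W - E[W]) / sqrt(Var[W]) = (24 - 27.5) / 9.7404 = -0.3593.
        Two-sided p = 2*Phi(z) = 0.719349.
Step 6: alpha = 0.1. fail to reject H0.

W+ = 31, W- = 24, W = min = 24, p = 0.719349, fail to reject H0.
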